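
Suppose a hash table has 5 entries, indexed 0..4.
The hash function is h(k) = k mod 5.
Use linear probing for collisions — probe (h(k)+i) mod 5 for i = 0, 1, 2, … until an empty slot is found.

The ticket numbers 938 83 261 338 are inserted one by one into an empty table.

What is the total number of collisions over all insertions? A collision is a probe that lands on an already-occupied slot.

3

Insert 938: h=3, slot 3 empty => index 3.
Insert 83: h=3, slot 3 occupied => index 4.
Insert 261: h=1, slot 1 empty => index 1.
Insert 338: h=3, slots 3,4 occupied => index 0.
Table: [338, 261, ∅, 938, 83]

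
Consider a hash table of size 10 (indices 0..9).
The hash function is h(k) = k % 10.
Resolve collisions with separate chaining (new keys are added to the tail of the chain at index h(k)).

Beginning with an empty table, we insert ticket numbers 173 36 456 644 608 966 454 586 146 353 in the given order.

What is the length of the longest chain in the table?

Insert 173: h=3, bucket 3 empty → new chain.
Insert 36: h=6, bucket 6 empty → new chain.
Insert 456: h=6, bucket 6 nonempty → append to chain.
Insert 644: h=4, bucket 4 empty → new chain.
Insert 608: h=8, bucket 8 empty → new chain.
Insert 966: h=6, bucket 6 nonempty → append to chain.
Insert 454: h=4, bucket 4 nonempty → append to chain.
Insert 586: h=6, bucket 6 nonempty → append to chain.
Insert 146: h=6, bucket 6 nonempty → append to chain.
Insert 353: h=3, bucket 3 nonempty → append to chain.
Final buckets:
0: -
1: -
2: -
3: 173 -> 353
4: 644 -> 454
5: -
6: 36 -> 456 -> 966 -> 586 -> 146
7: -
8: 608
9: -

5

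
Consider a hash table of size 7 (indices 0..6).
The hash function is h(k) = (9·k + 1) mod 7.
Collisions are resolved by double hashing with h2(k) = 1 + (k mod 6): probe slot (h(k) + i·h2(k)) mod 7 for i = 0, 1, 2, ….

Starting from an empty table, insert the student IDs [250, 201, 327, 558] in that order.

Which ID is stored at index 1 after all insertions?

250: h=4 → slot 4
201: h=4, h2=4, probe 4,1 → slot 1
327: h=4, h2=4, probe 4,1,5 → slot 5
558: h=4, h2=1, probe 4,5,6 → slot 6
Table: [—, 201, —, —, 250, 327, 558]

201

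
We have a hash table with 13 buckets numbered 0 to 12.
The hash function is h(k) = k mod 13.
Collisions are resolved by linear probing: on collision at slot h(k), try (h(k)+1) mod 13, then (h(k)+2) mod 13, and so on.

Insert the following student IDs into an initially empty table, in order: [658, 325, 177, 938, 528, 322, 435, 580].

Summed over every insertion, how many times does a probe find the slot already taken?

8

658: h=8 => slot 8
325: h=0 => slot 0
177: h=8, probe 8,9 => slot 9
938: h=2 => slot 2
528: h=8, probe 8,9,10 => slot 10
322: h=10, probe 10,11 => slot 11
435: h=6 => slot 6
580: h=8, probe 8,9,10,11,12 => slot 12
Table: [325, —, 938, —, —, —, 435, —, 658, 177, 528, 322, 580]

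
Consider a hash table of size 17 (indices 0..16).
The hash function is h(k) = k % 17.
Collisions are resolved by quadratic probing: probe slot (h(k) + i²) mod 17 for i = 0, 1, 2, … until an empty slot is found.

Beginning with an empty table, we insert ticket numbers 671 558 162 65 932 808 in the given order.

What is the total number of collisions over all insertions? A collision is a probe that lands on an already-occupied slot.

4

671 hashes to 8; slot 8 is free => place at 8.
558 hashes to 14; slot 14 is free => place at 14.
162 hashes to 9; slot 9 is free => place at 9.
65 hashes to 14; 14 taken => place at 15.
932 hashes to 14; 14,15 taken => place at 1.
808 hashes to 9; 9 taken => place at 10.
Table: [., 932, ., ., ., ., ., ., 671, 162, 808, ., ., ., 558, 65, .]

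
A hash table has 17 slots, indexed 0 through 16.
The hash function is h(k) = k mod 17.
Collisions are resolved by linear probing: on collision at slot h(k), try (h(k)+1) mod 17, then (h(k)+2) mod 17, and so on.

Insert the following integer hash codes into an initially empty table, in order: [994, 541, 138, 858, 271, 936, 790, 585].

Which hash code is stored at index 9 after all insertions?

858

994 hashes to 8; slot 8 is free → place at 8.
541 hashes to 14; slot 14 is free → place at 14.
138 hashes to 2; slot 2 is free → place at 2.
858 hashes to 8; 8 taken → place at 9.
271 hashes to 16; slot 16 is free → place at 16.
936 hashes to 1; slot 1 is free → place at 1.
790 hashes to 8; 8,9 taken → place at 10.
585 hashes to 7; slot 7 is free → place at 7.
Table: [-, 936, 138, -, -, -, -, 585, 994, 858, 790, -, -, -, 541, -, 271]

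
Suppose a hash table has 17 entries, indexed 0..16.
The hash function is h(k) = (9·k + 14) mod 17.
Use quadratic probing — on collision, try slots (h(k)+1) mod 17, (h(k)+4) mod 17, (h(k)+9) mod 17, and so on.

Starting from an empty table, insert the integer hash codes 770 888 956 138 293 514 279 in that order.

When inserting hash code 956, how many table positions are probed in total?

770: h=8 -> slot 8
888: h=16 -> slot 16
956: h=16, probe 16,0 -> slot 0
138: h=15 -> slot 15
293: h=16, probe 16,0,3 -> slot 3
514: h=16, probe 16,0,3,8,15,7 -> slot 7
279: h=9 -> slot 9
Table: [956, _, _, 293, _, _, _, 514, 770, 279, _, _, _, _, _, 138, 888]

2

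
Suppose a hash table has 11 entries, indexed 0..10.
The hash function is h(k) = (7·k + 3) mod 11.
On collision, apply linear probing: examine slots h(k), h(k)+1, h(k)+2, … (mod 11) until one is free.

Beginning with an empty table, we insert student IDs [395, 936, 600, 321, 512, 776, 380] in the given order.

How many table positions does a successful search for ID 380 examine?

4

395: h=7 => slot 7
936: h=10 => slot 10
600: h=1 => slot 1
321: h=6 => slot 6
512: h=1, probe 1,2 => slot 2
776: h=1, probe 1,2,3 => slot 3
380: h=1, probe 1,2,3,4 => slot 4
Table: [., 600, 512, 776, 380, ., 321, 395, ., ., 936]
Lookup 380: h=1, probe 1,2,3,4 → found at 4.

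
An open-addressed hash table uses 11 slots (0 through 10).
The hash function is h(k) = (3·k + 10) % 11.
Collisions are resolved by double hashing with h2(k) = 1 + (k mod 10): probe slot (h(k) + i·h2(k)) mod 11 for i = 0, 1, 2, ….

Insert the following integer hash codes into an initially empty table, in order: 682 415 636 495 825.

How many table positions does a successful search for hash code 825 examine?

Insert 682: h=10, slot 10 empty -> index 10.
Insert 415: h=1, slot 1 empty -> index 1.
Insert 636: h=4, slot 4 empty -> index 4.
Insert 495: h=10, h2=6, slot 10 occupied -> index 5.
Insert 825: h=10, h2=6, slots 10,5 occupied -> index 0.
Table: [825, 415, _, _, 636, 495, _, _, _, _, 682]
Lookup 825: h=10, h2=6, probe 10,5,0 → found at 0.

3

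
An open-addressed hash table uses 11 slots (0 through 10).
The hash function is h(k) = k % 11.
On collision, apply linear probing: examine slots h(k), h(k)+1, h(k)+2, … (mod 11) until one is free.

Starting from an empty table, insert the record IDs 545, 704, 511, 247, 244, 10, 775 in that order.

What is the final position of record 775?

Insert 545: h=6, slot 6 empty -> index 6.
Insert 704: h=0, slot 0 empty -> index 0.
Insert 511: h=5, slot 5 empty -> index 5.
Insert 247: h=5, slots 5,6 occupied -> index 7.
Insert 244: h=2, slot 2 empty -> index 2.
Insert 10: h=10, slot 10 empty -> index 10.
Insert 775: h=5, slots 5,6,7 occupied -> index 8.
Table: [704, ., 244, ., ., 511, 545, 247, 775, ., 10]

8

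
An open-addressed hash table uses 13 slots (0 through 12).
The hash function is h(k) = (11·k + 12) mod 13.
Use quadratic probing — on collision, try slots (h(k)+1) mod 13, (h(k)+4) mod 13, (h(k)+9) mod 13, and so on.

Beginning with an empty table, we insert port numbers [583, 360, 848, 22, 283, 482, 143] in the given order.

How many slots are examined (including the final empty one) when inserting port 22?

2

Insert 583: h=3, slot 3 empty → index 3.
Insert 360: h=7, slot 7 empty → index 7.
Insert 848: h=6, slot 6 empty → index 6.
Insert 22: h=7, slot 7 occupied → index 8.
Insert 283: h=5, slot 5 empty → index 5.
Insert 482: h=10, slot 10 empty → index 10.
Insert 143: h=12, slot 12 empty → index 12.
Table: [-, -, -, 583, -, 283, 848, 360, 22, -, 482, -, 143]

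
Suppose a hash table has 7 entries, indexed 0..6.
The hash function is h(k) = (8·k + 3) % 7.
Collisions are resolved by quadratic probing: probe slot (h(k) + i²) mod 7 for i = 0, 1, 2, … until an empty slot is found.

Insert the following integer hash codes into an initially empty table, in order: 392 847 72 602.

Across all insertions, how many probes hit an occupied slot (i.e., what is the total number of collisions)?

392: h=3 => slot 3
847: h=3, probe 3,4 => slot 4
72: h=5 => slot 5
602: h=3, probe 3,4,0 => slot 0
Table: [602, _, _, 392, 847, 72, _]

3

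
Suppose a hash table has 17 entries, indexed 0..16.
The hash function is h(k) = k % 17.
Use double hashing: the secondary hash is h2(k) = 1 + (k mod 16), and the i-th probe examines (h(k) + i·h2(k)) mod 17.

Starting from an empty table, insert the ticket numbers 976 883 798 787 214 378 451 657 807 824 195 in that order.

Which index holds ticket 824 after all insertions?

Insert 976: h=7, slot 7 empty => index 7.
Insert 883: h=16, slot 16 empty => index 16.
Insert 798: h=16, h2=15, slot 16 occupied => index 14.
Insert 787: h=5, slot 5 empty => index 5.
Insert 214: h=10, slot 10 empty => index 10.
Insert 378: h=4, slot 4 empty => index 4.
Insert 451: h=9, slot 9 empty => index 9.
Insert 657: h=11, slot 11 empty => index 11.
Insert 807: h=8, slot 8 empty => index 8.
Insert 824: h=8, h2=9, slot 8 occupied => index 0.
Insert 195: h=8, h2=4, slot 8 occupied => index 12.
Table: [824, —, —, —, 378, 787, —, 976, 807, 451, 214, 657, 195, —, 798, —, 883]

0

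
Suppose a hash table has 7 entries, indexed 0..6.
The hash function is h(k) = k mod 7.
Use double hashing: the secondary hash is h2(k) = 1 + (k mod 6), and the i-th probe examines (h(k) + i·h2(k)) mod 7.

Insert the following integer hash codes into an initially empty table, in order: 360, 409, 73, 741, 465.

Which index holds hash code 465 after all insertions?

360: h=3 => slot 3
409: h=3, h2=2, probe 3,5 => slot 5
73: h=3, h2=2, probe 3,5,0 => slot 0
741: h=6 => slot 6
465: h=3, h2=4, probe 3,0,4 => slot 4
Table: [73, _, _, 360, 465, 409, 741]

4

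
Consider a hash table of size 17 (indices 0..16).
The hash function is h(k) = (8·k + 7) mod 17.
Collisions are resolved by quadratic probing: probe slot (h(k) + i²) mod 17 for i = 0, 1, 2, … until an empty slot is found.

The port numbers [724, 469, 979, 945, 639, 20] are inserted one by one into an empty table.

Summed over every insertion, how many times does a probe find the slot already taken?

10

724: h=2 -> slot 2
469: h=2, probe 2,3 -> slot 3
979: h=2, probe 2,3,6 -> slot 6
945: h=2, probe 2,3,6,11 -> slot 11
639: h=2, probe 2,3,6,11,1 -> slot 1
20: h=14 -> slot 14
Table: [∅, 639, 724, 469, ∅, ∅, 979, ∅, ∅, ∅, ∅, 945, ∅, ∅, 20, ∅, ∅]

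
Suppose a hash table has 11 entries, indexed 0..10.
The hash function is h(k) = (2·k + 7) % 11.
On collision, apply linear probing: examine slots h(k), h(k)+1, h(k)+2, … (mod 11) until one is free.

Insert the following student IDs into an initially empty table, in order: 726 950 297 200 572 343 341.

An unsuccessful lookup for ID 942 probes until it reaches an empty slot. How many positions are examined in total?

4

726 hashes to 7; slot 7 is free => place at 7.
950 hashes to 4; slot 4 is free => place at 4.
297 hashes to 7; 7 taken => place at 8.
200 hashes to 0; slot 0 is free => place at 0.
572 hashes to 7; 7,8 taken => place at 9.
343 hashes to 0; 0 taken => place at 1.
341 hashes to 7; 7,8,9 taken => place at 10.
Table: [200, 343, ∅, ∅, 950, ∅, ∅, 726, 297, 572, 341]
Lookup 942: h=10, probe 10,0,1,2 → slot 2 empty, not found.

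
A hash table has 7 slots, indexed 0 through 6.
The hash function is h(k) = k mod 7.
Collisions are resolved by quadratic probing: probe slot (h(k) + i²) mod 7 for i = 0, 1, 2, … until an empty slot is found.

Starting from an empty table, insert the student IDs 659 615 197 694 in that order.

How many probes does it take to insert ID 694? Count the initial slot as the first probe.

659: h=1 => slot 1
615: h=6 => slot 6
197: h=1, probe 1,2 => slot 2
694: h=1, probe 1,2,5 => slot 5
Table: [∅, 659, 197, ∅, ∅, 694, 615]

3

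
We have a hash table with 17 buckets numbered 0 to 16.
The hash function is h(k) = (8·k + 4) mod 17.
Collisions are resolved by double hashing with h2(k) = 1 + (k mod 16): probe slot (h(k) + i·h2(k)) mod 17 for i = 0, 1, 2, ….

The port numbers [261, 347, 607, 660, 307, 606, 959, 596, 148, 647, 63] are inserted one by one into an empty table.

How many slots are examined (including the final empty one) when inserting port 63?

3

261: h=1 => slot 1
347: h=9 => slot 9
607: h=15 => slot 15
660: h=14 => slot 14
307: h=12 => slot 12
606: h=7 => slot 7
959: h=9, h2=16, probe 9,8 => slot 8
596: h=12, h2=5, probe 12,0 => slot 0
148: h=15, h2=5, probe 15,3 => slot 3
647: h=12, h2=8, probe 12,3,11 => slot 11
63: h=15, h2=16, probe 15,14,13 => slot 13
Table: [596, 261, -, 148, -, -, -, 606, 959, 347, -, 647, 307, 63, 660, 607, -]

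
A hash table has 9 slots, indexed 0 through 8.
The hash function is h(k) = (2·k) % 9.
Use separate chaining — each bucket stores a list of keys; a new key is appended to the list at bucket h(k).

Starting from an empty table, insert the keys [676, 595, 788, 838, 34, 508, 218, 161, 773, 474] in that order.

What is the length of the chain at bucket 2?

3

676 -> bucket 2
595 -> bucket 2 (collision)
788 -> bucket 1
838 -> bucket 2 (collision)
34 -> bucket 5
508 -> bucket 8
218 -> bucket 4
161 -> bucket 7
773 -> bucket 7 (collision)
474 -> bucket 3
Final buckets:
0: -
1: 788
2: 676 -> 595 -> 838
3: 474
4: 218
5: 34
6: -
7: 161 -> 773
8: 508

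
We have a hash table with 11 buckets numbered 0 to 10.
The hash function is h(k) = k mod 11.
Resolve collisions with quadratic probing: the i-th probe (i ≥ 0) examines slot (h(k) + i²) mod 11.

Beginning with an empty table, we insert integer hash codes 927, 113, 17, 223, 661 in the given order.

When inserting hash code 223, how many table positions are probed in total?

3

927 hashes to 3; slot 3 is free → place at 3.
113 hashes to 3; 3 taken → place at 4.
17 hashes to 6; slot 6 is free → place at 6.
223 hashes to 3; 3,4 taken → place at 7.
661 hashes to 1; slot 1 is free → place at 1.
Table: [_, 661, _, 927, 113, _, 17, 223, _, _, _]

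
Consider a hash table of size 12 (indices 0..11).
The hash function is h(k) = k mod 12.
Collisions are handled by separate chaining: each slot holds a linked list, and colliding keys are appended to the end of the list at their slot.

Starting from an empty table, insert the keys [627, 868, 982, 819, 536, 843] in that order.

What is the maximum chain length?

Insert 627: h=3, bucket 3 empty → new chain.
Insert 868: h=4, bucket 4 empty → new chain.
Insert 982: h=10, bucket 10 empty → new chain.
Insert 819: h=3, bucket 3 nonempty → append to chain.
Insert 536: h=8, bucket 8 empty → new chain.
Insert 843: h=3, bucket 3 nonempty → append to chain.
Final buckets:
0: -
1: -
2: -
3: 627 -> 819 -> 843
4: 868
5: -
6: -
7: -
8: 536
9: -
10: 982
11: -

3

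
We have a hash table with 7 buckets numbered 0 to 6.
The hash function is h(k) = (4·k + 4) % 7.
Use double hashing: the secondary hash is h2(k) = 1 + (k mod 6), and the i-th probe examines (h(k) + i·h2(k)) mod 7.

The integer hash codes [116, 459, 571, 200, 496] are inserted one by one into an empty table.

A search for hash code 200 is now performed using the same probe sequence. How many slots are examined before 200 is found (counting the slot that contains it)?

116 hashes to 6; slot 6 is free → place at 6.
459 hashes to 6, h2=4; 6 taken → place at 3.
571 hashes to 6, h2=2; 6 taken → place at 1.
200 hashes to 6, h2=3; 6 taken → place at 2.
496 hashes to 0; slot 0 is free → place at 0.
Table: [496, 571, 200, 459, _, _, 116]
Lookup 200: h=6, h2=3, probe 6,2 → found at 2.

2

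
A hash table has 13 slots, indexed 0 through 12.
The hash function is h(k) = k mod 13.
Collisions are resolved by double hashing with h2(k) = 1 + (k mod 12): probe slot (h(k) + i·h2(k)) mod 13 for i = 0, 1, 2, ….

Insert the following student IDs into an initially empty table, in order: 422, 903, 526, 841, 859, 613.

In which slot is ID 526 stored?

4

422: h=6 => slot 6
903: h=6, h2=4, probe 6,10 => slot 10
526: h=6, h2=11, probe 6,4 => slot 4
841: h=9 => slot 9
859: h=1 => slot 1
613: h=2 => slot 2
Table: [-, 859, 613, -, 526, -, 422, -, -, 841, 903, -, -]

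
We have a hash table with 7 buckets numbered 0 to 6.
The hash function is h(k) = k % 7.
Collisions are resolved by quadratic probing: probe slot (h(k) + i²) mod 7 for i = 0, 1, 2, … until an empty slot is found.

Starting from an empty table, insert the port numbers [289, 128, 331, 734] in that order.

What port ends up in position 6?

331

Insert 289: h=2, slot 2 empty -> index 2.
Insert 128: h=2, slot 2 occupied -> index 3.
Insert 331: h=2, slots 2,3 occupied -> index 6.
Insert 734: h=6, slot 6 occupied -> index 0.
Table: [734, ., 289, 128, ., ., 331]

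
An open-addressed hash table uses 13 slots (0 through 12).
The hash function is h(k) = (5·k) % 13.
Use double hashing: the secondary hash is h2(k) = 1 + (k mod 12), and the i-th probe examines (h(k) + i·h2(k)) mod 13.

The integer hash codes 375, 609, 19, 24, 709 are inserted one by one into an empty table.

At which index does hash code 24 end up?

5

Insert 375: h=3, slot 3 empty → index 3.
Insert 609: h=3, h2=10, slot 3 occupied → index 0.
Insert 19: h=4, slot 4 empty → index 4.
Insert 24: h=3, h2=1, slots 3,4 occupied → index 5.
Insert 709: h=9, slot 9 empty → index 9.
Table: [609, ., ., 375, 19, 24, ., ., ., 709, ., ., .]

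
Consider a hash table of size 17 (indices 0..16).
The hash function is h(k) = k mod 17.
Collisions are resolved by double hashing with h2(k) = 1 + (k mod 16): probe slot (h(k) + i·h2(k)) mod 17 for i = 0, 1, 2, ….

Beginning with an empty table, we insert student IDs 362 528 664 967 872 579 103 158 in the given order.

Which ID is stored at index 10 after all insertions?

664

362 hashes to 5; slot 5 is free => place at 5.
528 hashes to 1; slot 1 is free => place at 1.
664 hashes to 1, h2=9; 1 taken => place at 10.
967 hashes to 15; slot 15 is free => place at 15.
872 hashes to 5, h2=9; 5 taken => place at 14.
579 hashes to 1, h2=4; 1,5 taken => place at 9.
103 hashes to 1, h2=8; 1,9 taken => place at 0.
158 hashes to 5, h2=15; 5 taken => place at 3.
Table: [103, 528, ∅, 158, ∅, 362, ∅, ∅, ∅, 579, 664, ∅, ∅, ∅, 872, 967, ∅]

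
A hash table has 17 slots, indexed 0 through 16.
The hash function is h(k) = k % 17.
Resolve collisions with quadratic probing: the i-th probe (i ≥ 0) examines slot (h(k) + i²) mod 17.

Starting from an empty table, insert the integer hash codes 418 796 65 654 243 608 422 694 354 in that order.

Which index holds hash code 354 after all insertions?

16

418 hashes to 10; slot 10 is free => place at 10.
796 hashes to 14; slot 14 is free => place at 14.
65 hashes to 14; 14 taken => place at 15.
654 hashes to 8; slot 8 is free => place at 8.
243 hashes to 5; slot 5 is free => place at 5.
608 hashes to 13; slot 13 is free => place at 13.
422 hashes to 14; 14,15 taken => place at 1.
694 hashes to 14; 14,15,1 taken => place at 6.
354 hashes to 14; 14,15,1,6,13,5 taken => place at 16.
Table: [_, 422, _, _, _, 243, 694, _, 654, _, 418, _, _, 608, 796, 65, 354]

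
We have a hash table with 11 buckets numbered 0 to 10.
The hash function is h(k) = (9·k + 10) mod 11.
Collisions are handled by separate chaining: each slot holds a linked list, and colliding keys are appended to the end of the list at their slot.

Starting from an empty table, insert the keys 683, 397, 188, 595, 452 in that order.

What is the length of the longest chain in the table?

683 -> bucket 8
397 -> bucket 8 (collision)
188 -> bucket 8 (collision)
595 -> bucket 8 (collision)
452 -> bucket 8 (collision)
Final buckets:
0: —
1: —
2: —
3: —
4: —
5: —
6: —
7: —
8: 683 -> 397 -> 188 -> 595 -> 452
9: —
10: —

5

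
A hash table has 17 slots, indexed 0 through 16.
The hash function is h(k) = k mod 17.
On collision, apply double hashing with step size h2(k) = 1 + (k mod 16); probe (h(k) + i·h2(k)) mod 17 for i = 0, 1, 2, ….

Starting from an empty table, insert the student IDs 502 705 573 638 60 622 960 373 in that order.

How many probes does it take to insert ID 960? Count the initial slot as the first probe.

4

Insert 502: h=9, slot 9 empty → index 9.
Insert 705: h=8, slot 8 empty → index 8.
Insert 573: h=12, slot 12 empty → index 12.
Insert 638: h=9, h2=15, slot 9 occupied → index 7.
Insert 60: h=9, h2=13, slot 9 occupied → index 5.
Insert 622: h=10, slot 10 empty → index 10.
Insert 960: h=8, h2=1, slots 8,9,10 occupied → index 11.
Insert 373: h=16, slot 16 empty → index 16.
Table: [-, -, -, -, -, 60, -, 638, 705, 502, 622, 960, 573, -, -, -, 373]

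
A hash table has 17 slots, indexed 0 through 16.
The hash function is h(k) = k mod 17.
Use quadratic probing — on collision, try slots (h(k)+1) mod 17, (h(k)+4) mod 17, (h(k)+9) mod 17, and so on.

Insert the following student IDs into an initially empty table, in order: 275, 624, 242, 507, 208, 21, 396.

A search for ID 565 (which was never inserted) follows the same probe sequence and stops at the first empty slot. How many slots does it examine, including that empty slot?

275 hashes to 3; slot 3 is free => place at 3.
624 hashes to 12; slot 12 is free => place at 12.
242 hashes to 4; slot 4 is free => place at 4.
507 hashes to 14; slot 14 is free => place at 14.
208 hashes to 4; 4 taken => place at 5.
21 hashes to 4; 4,5 taken => place at 8.
396 hashes to 5; 5 taken => place at 6.
Table: [∅, ∅, ∅, 275, 242, 208, 396, ∅, 21, ∅, ∅, ∅, 624, ∅, 507, ∅, ∅]
Lookup 565: h=4, probe 4,5,8,13 → slot 13 empty, not found.

4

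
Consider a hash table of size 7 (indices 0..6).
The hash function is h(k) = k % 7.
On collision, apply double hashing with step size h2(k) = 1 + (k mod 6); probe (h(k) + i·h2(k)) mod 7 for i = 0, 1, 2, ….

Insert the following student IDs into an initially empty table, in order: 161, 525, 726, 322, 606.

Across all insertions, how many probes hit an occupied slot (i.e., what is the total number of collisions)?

5

Insert 161: h=0, slot 0 empty → index 0.
Insert 525: h=0, h2=4, slot 0 occupied → index 4.
Insert 726: h=5, slot 5 empty → index 5.
Insert 322: h=0, h2=5, slots 0,5 occupied → index 3.
Insert 606: h=4, h2=1, slots 4,5 occupied → index 6.
Table: [161, -, -, 322, 525, 726, 606]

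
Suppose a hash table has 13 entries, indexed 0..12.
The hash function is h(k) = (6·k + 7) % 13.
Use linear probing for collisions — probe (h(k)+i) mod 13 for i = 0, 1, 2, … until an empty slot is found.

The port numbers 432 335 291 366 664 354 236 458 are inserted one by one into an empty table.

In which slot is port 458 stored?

3

Insert 432: h=12, slot 12 empty => index 12.
Insert 335: h=2, slot 2 empty => index 2.
Insert 291: h=11, slot 11 empty => index 11.
Insert 366: h=6, slot 6 empty => index 6.
Insert 664: h=0, slot 0 empty => index 0.
Insert 354: h=12, slots 12,0 occupied => index 1.
Insert 236: h=6, slot 6 occupied => index 7.
Insert 458: h=12, slots 12,0,1,2 occupied => index 3.
Table: [664, 354, 335, 458, -, -, 366, 236, -, -, -, 291, 432]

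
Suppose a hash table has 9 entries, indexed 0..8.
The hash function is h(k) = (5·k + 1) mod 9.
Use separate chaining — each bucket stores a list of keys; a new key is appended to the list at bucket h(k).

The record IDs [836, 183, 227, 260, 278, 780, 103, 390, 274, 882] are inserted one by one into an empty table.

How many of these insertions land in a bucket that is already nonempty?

4

836 -> bucket 5
183 -> bucket 7
227 -> bucket 2
260 -> bucket 5 (collision)
278 -> bucket 5 (collision)
780 -> bucket 4
103 -> bucket 3
390 -> bucket 7 (collision)
274 -> bucket 3 (collision)
882 -> bucket 1
Final buckets:
0: —
1: 882
2: 227
3: 103 -> 274
4: 780
5: 836 -> 260 -> 278
6: —
7: 183 -> 390
8: —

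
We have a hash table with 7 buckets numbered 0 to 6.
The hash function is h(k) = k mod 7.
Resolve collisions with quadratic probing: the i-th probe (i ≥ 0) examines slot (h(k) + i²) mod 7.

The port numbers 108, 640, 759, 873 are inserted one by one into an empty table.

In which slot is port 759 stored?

108: h=3 → slot 3
640: h=3, probe 3,4 → slot 4
759: h=3, probe 3,4,0 → slot 0
873: h=5 → slot 5
Table: [759, —, —, 108, 640, 873, —]

0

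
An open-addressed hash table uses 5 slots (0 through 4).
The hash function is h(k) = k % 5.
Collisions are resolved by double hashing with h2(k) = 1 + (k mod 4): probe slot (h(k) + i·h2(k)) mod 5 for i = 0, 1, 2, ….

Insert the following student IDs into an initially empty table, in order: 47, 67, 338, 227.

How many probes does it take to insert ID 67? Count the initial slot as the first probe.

2

47: h=2 -> slot 2
67: h=2, h2=4, probe 2,1 -> slot 1
338: h=3 -> slot 3
227: h=2, h2=4, probe 2,1,0 -> slot 0
Table: [227, 67, 47, 338, —]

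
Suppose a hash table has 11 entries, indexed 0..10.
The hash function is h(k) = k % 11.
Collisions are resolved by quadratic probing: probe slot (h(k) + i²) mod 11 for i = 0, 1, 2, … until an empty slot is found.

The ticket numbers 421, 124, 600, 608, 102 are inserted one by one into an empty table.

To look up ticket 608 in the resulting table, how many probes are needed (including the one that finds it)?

3

Insert 421: h=3, slot 3 empty → index 3.
Insert 124: h=3, slot 3 occupied → index 4.
Insert 600: h=6, slot 6 empty → index 6.
Insert 608: h=3, slots 3,4 occupied → index 7.
Insert 102: h=3, slots 3,4,7 occupied → index 1.
Table: [-, 102, -, 421, 124, -, 600, 608, -, -, -]
Lookup 608: h=3, probe 3,4,7 → found at 7.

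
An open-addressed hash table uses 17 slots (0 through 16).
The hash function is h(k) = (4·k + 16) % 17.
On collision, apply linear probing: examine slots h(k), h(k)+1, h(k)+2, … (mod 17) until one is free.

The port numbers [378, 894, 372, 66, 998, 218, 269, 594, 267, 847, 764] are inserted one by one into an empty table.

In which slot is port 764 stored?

16

378: h=15 -> slot 15
894: h=5 -> slot 5
372: h=8 -> slot 8
66: h=8, probe 8,9 -> slot 9
998: h=13 -> slot 13
218: h=4 -> slot 4
269: h=4, probe 4,5,6 -> slot 6
594: h=12 -> slot 12
267: h=13, probe 13,14 -> slot 14
847: h=4, probe 4,5,6,7 -> slot 7
764: h=12, probe 12,13,14,15,16 -> slot 16
Table: [., ., ., ., 218, 894, 269, 847, 372, 66, ., ., 594, 998, 267, 378, 764]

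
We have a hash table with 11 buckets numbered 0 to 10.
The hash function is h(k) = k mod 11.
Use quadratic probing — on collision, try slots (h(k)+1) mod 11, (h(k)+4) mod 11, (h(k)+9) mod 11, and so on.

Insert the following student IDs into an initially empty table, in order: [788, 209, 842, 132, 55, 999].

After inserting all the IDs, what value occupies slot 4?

Insert 788: h=7, slot 7 empty -> index 7.
Insert 209: h=0, slot 0 empty -> index 0.
Insert 842: h=6, slot 6 empty -> index 6.
Insert 132: h=0, slot 0 occupied -> index 1.
Insert 55: h=0, slots 0,1 occupied -> index 4.
Insert 999: h=9, slot 9 empty -> index 9.
Table: [209, 132, ., ., 55, ., 842, 788, ., 999, .]

55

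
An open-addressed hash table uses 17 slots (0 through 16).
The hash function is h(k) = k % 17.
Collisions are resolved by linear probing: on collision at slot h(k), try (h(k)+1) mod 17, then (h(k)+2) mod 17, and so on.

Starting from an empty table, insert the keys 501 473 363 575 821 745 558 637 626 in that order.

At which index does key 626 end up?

1

Insert 501: h=8, slot 8 empty → index 8.
Insert 473: h=14, slot 14 empty → index 14.
Insert 363: h=6, slot 6 empty → index 6.
Insert 575: h=14, slot 14 occupied → index 15.
Insert 821: h=5, slot 5 empty → index 5.
Insert 745: h=14, slots 14,15 occupied → index 16.
Insert 558: h=14, slots 14,15,16 occupied → index 0.
Insert 637: h=8, slot 8 occupied → index 9.
Insert 626: h=14, slots 14,15,16,0 occupied → index 1.
Table: [558, 626, -, -, -, 821, 363, -, 501, 637, -, -, -, -, 473, 575, 745]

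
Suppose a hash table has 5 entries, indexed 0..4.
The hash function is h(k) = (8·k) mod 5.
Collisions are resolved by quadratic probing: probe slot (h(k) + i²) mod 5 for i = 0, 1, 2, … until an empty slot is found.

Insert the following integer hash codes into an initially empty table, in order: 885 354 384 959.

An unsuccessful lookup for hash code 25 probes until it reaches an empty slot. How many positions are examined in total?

3

885: h=0 → slot 0
354: h=2 → slot 2
384: h=2, probe 2,3 → slot 3
959: h=2, probe 2,3,1 → slot 1
Table: [885, 959, 354, 384, -]
Lookup 25: h=0, probe 0,1,4 → slot 4 empty, not found.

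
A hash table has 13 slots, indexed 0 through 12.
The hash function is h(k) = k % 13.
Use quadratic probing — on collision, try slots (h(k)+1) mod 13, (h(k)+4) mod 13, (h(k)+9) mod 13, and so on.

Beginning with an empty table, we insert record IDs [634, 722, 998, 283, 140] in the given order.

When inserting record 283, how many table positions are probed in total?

3

Insert 634: h=10, slot 10 empty -> index 10.
Insert 722: h=7, slot 7 empty -> index 7.
Insert 998: h=10, slot 10 occupied -> index 11.
Insert 283: h=10, slots 10,11 occupied -> index 1.
Insert 140: h=10, slots 10,11,1 occupied -> index 6.
Table: [-, 283, -, -, -, -, 140, 722, -, -, 634, 998, -]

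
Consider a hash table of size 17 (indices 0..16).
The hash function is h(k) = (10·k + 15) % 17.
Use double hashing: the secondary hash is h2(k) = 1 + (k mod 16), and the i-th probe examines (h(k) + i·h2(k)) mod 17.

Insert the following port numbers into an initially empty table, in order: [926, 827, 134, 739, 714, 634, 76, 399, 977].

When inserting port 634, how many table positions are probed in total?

2

Insert 926: h=10, slot 10 empty -> index 10.
Insert 827: h=6, slot 6 empty -> index 6.
Insert 134: h=12, slot 12 empty -> index 12.
Insert 739: h=10, h2=4, slot 10 occupied -> index 14.
Insert 714: h=15, slot 15 empty -> index 15.
Insert 634: h=14, h2=11, slot 14 occupied -> index 8.
Insert 76: h=10, h2=13, slots 10,6 occupied -> index 2.
Insert 399: h=10, h2=16, slot 10 occupied -> index 9.
Insert 977: h=10, h2=2, slots 10,12,14 occupied -> index 16.
Table: [∅, ∅, 76, ∅, ∅, ∅, 827, ∅, 634, 399, 926, ∅, 134, ∅, 739, 714, 977]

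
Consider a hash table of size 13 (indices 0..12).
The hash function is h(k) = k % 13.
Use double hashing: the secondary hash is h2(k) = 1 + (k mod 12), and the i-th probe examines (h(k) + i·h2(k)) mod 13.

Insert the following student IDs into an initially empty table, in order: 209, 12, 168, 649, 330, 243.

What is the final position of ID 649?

209: h=1 → slot 1
12: h=12 → slot 12
168: h=12, h2=1, probe 12,0 → slot 0
649: h=12, h2=2, probe 12,1,3 → slot 3
330: h=5 → slot 5
243: h=9 → slot 9
Table: [168, 209, _, 649, _, 330, _, _, _, 243, _, _, 12]

3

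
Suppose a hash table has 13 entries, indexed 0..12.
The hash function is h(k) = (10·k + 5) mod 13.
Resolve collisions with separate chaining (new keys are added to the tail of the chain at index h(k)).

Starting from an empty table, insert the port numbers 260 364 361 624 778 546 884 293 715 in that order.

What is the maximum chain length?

6

260 → bucket 5
364 → bucket 5 (collision)
361 → bucket 1
624 → bucket 5 (collision)
778 → bucket 11
546 → bucket 5 (collision)
884 → bucket 5 (collision)
293 → bucket 10
715 → bucket 5 (collision)
Final buckets:
0: .
1: 361
2: .
3: .
4: .
5: 260 -> 364 -> 624 -> 546 -> 884 -> 715
6: .
7: .
8: .
9: .
10: 293
11: 778
12: .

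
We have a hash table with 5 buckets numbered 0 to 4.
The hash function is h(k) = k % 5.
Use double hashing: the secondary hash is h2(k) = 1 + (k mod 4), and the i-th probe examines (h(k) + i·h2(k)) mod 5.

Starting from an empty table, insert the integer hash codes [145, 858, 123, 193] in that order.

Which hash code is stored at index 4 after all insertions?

145: h=0 → slot 0
858: h=3 → slot 3
123: h=3, h2=4, probe 3,2 → slot 2
193: h=3, h2=2, probe 3,0,2,4 → slot 4
Table: [145, —, 123, 858, 193]

193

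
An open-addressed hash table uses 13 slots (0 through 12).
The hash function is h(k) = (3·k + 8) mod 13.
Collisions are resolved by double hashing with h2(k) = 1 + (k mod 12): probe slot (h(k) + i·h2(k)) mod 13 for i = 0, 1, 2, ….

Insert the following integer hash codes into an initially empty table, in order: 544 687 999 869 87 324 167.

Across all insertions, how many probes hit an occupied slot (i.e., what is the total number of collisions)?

Insert 544: h=2, slot 2 empty -> index 2.
Insert 687: h=2, h2=4, slot 2 occupied -> index 6.
Insert 999: h=2, h2=4, slots 2,6 occupied -> index 10.
Insert 869: h=2, h2=6, slot 2 occupied -> index 8.
Insert 87: h=9, slot 9 empty -> index 9.
Insert 324: h=5, slot 5 empty -> index 5.
Insert 167: h=2, h2=12, slot 2 occupied -> index 1.
Table: [-, 167, 544, -, -, 324, 687, -, 869, 87, 999, -, -]

5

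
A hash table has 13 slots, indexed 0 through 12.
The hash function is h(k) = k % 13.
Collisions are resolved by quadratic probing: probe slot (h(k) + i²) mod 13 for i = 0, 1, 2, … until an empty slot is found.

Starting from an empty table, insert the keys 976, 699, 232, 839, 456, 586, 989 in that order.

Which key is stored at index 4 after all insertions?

989

976 hashes to 1; slot 1 is free → place at 1.
699 hashes to 10; slot 10 is free → place at 10.
232 hashes to 11; slot 11 is free → place at 11.
839 hashes to 7; slot 7 is free → place at 7.
456 hashes to 1; 1 taken → place at 2.
586 hashes to 1; 1,2 taken → place at 5.
989 hashes to 1; 1,2,5,10 taken → place at 4.
Table: [_, 976, 456, _, 989, 586, _, 839, _, _, 699, 232, _]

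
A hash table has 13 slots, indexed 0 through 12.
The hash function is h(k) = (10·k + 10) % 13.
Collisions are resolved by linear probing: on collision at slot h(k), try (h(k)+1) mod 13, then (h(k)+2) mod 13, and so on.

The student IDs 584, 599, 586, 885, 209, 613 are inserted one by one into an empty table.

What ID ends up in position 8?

586

Insert 584: h=0, slot 0 empty -> index 0.
Insert 599: h=7, slot 7 empty -> index 7.
Insert 586: h=7, slot 7 occupied -> index 8.
Insert 885: h=7, slots 7,8 occupied -> index 9.
Insert 209: h=7, slots 7,8,9 occupied -> index 10.
Insert 613: h=4, slot 4 empty -> index 4.
Table: [584, -, -, -, 613, -, -, 599, 586, 885, 209, -, -]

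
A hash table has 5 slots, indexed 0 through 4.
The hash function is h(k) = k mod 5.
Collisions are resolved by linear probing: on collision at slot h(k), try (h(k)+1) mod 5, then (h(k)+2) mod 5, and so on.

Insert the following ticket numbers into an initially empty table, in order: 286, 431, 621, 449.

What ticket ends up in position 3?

Insert 286: h=1, slot 1 empty → index 1.
Insert 431: h=1, slot 1 occupied → index 2.
Insert 621: h=1, slots 1,2 occupied → index 3.
Insert 449: h=4, slot 4 empty → index 4.
Table: [—, 286, 431, 621, 449]

621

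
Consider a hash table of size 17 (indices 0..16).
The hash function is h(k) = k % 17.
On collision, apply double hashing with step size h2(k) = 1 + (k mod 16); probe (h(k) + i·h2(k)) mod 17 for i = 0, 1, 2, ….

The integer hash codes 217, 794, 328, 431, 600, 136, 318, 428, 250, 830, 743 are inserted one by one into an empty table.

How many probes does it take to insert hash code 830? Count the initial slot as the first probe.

217: h=13 → slot 13
794: h=12 → slot 12
328: h=5 → slot 5
431: h=6 → slot 6
600: h=5, h2=9, probe 5,14 → slot 14
136: h=0 → slot 0
318: h=12, h2=15, probe 12,10 → slot 10
428: h=3 → slot 3
250: h=12, h2=11, probe 12,6,0,11 → slot 11
830: h=14, h2=15, probe 14,12,10,8 → slot 8
743: h=12, h2=8, probe 12,3,11,2 → slot 2
Table: [136, -, 743, 428, -, 328, 431, -, 830, -, 318, 250, 794, 217, 600, -, -]

4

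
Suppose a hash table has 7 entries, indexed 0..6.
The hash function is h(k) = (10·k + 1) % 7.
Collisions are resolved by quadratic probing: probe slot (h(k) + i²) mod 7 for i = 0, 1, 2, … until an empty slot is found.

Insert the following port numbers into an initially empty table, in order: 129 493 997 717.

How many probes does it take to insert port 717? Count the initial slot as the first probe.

Insert 129: h=3, slot 3 empty -> index 3.
Insert 493: h=3, slot 3 occupied -> index 4.
Insert 997: h=3, slots 3,4 occupied -> index 0.
Insert 717: h=3, slots 3,4,0 occupied -> index 5.
Table: [997, ∅, ∅, 129, 493, 717, ∅]

4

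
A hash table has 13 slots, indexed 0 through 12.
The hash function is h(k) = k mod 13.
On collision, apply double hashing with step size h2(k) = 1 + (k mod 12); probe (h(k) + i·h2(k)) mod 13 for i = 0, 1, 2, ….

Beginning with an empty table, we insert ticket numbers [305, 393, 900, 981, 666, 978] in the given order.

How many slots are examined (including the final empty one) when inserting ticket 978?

4

Insert 305: h=6, slot 6 empty => index 6.
Insert 393: h=3, slot 3 empty => index 3.
Insert 900: h=3, h2=1, slot 3 occupied => index 4.
Insert 981: h=6, h2=10, slots 6,3 occupied => index 0.
Insert 666: h=3, h2=7, slot 3 occupied => index 10.
Insert 978: h=3, h2=7, slots 3,10,4 occupied => index 11.
Table: [981, —, —, 393, 900, —, 305, —, —, —, 666, 978, —]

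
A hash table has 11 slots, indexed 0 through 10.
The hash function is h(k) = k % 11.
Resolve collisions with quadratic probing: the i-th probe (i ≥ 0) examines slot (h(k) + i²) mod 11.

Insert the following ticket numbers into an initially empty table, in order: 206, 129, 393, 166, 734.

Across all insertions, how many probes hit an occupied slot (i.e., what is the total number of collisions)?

7

206: h=8 => slot 8
129: h=8, probe 8,9 => slot 9
393: h=8, probe 8,9,1 => slot 1
166: h=1, probe 1,2 => slot 2
734: h=8, probe 8,9,1,6 => slot 6
Table: [—, 393, 166, —, —, —, 734, —, 206, 129, —]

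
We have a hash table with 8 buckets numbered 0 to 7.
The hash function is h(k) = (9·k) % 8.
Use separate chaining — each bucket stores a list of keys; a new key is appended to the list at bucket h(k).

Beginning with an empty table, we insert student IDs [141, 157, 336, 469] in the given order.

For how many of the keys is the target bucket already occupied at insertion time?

141 -> bucket 5
157 -> bucket 5 (collision)
336 -> bucket 0
469 -> bucket 5 (collision)
Final buckets:
0: 336
1: ∅
2: ∅
3: ∅
4: ∅
5: 141 -> 157 -> 469
6: ∅
7: ∅

2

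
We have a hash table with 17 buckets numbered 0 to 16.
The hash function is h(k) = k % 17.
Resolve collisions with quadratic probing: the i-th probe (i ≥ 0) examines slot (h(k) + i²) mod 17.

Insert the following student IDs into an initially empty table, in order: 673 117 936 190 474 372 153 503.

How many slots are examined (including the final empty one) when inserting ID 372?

673 hashes to 10; slot 10 is free → place at 10.
117 hashes to 15; slot 15 is free → place at 15.
936 hashes to 1; slot 1 is free → place at 1.
190 hashes to 3; slot 3 is free → place at 3.
474 hashes to 15; 15 taken → place at 16.
372 hashes to 15; 15,16 taken → place at 2.
153 hashes to 0; slot 0 is free → place at 0.
503 hashes to 10; 10 taken → place at 11.
Table: [153, 936, 372, 190, _, _, _, _, _, _, 673, 503, _, _, _, 117, 474]

3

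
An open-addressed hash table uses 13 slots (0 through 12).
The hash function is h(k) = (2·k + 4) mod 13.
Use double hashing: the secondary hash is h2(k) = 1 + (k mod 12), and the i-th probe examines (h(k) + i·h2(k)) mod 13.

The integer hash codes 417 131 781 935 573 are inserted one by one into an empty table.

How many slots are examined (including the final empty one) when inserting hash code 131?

417: h=6 => slot 6
131: h=6, h2=12, probe 6,5 => slot 5
781: h=6, h2=2, probe 6,8 => slot 8
935: h=2 => slot 2
573: h=6, h2=10, probe 6,3 => slot 3
Table: [_, _, 935, 573, _, 131, 417, _, 781, _, _, _, _]

2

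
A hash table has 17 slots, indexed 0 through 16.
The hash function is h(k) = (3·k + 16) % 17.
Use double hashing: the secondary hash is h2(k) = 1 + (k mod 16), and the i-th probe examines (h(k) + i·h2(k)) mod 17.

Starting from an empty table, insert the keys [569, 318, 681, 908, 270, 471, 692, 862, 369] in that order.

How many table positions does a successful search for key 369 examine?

Insert 569: h=6, slot 6 empty => index 6.
Insert 318: h=1, slot 1 empty => index 1.
Insert 681: h=2, slot 2 empty => index 2.
Insert 908: h=3, slot 3 empty => index 3.
Insert 270: h=10, slot 10 empty => index 10.
Insert 471: h=1, h2=8, slot 1 occupied => index 9.
Insert 692: h=1, h2=5, slots 1,6 occupied => index 11.
Insert 862: h=1, h2=15, slot 1 occupied => index 16.
Insert 369: h=1, h2=2, slots 1,3 occupied => index 5.
Table: [., 318, 681, 908, ., 369, 569, ., ., 471, 270, 692, ., ., ., ., 862]
Lookup 369: h=1, h2=2, probe 1,3,5 → found at 5.

3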